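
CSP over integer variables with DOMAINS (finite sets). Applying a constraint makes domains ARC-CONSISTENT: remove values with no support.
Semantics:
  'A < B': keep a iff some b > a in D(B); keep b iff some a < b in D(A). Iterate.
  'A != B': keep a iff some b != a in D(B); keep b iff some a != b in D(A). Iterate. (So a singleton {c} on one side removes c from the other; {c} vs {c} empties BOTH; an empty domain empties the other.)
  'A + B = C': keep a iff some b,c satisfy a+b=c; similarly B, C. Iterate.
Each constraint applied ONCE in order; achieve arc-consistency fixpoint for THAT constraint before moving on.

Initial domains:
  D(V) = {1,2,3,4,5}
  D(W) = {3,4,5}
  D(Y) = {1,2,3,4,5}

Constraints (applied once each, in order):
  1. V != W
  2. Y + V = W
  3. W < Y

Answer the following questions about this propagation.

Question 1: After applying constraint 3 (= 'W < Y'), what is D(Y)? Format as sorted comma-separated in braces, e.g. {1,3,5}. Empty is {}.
Answer: {4}

Derivation:
Constraint 1 (V != W) on D(V)={1,2,3,4,5} D(W)={3,4,5}: no change
Constraint 2 (Y + V = W) on D(Y)={1,2,3,4,5} D(V)={1,2,3,4,5} D(W)={3,4,5}: Y {1,2,3,4,5}->{1,2,3,4}; V {1,2,3,4,5}->{1,2,3,4}
Constraint 3 (W < Y) on D(W)={3,4,5} D(Y)={1,2,3,4}: W {3,4,5}->{3}; Y {1,2,3,4}->{4}
So after constraint 3: D(Y) = {4}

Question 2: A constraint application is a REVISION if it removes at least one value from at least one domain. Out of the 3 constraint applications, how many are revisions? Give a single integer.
Answer: 2

Derivation:
Constraint 1 (V != W) on D(V)={1,2,3,4,5} D(W)={3,4,5}: no change => not a revision
Constraint 2 (Y + V = W) on D(Y)={1,2,3,4,5} D(V)={1,2,3,4,5} D(W)={3,4,5}: Y {1,2,3,4,5}->{1,2,3,4}; V {1,2,3,4,5}->{1,2,3,4} => REVISION
Constraint 3 (W < Y) on D(W)={3,4,5} D(Y)={1,2,3,4}: W {3,4,5}->{3}; Y {1,2,3,4}->{4} => REVISION
Total revisions = 2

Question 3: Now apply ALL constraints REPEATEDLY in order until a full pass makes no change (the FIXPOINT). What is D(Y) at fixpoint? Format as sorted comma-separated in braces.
Answer: {}

Derivation:
pass 0 (initial): D(Y)={1,2,3,4,5}
pass 1: V {1,2,3,4,5}->{1,2,3,4}; W {3,4,5}->{3}; Y {1,2,3,4,5}->{4}
pass 2: V {1,2,3,4}->{}; W {3}->{}; Y {4}->{}
pass 3: no change
Fixpoint after 3 passes: D(Y) = {}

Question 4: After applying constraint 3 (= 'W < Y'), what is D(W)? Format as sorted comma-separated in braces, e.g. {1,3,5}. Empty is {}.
Constraint 1 (V != W) on D(V)={1,2,3,4,5} D(W)={3,4,5}: no change
Constraint 2 (Y + V = W) on D(Y)={1,2,3,4,5} D(V)={1,2,3,4,5} D(W)={3,4,5}: Y {1,2,3,4,5}->{1,2,3,4}; V {1,2,3,4,5}->{1,2,3,4}
Constraint 3 (W < Y) on D(W)={3,4,5} D(Y)={1,2,3,4}: W {3,4,5}->{3}; Y {1,2,3,4}->{4}
So after constraint 3: D(W) = {3}

Answer: {3}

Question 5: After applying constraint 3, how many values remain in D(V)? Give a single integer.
Answer: 4

Derivation:
Constraint 1 (V != W) on D(V)={1,2,3,4,5} D(W)={3,4,5}: no change
Constraint 2 (Y + V = W) on D(Y)={1,2,3,4,5} D(V)={1,2,3,4,5} D(W)={3,4,5}: Y {1,2,3,4,5}->{1,2,3,4}; V {1,2,3,4,5}->{1,2,3,4}
Constraint 3 (W < Y) on D(W)={3,4,5} D(Y)={1,2,3,4}: W {3,4,5}->{3}; Y {1,2,3,4}->{4}
So after constraint 3: D(V)={1,2,3,4}, size = 4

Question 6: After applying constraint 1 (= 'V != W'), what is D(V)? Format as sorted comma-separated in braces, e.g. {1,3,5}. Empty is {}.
Constraint 1 (V != W) on D(V)={1,2,3,4,5} D(W)={3,4,5}: no change
So after constraint 1: D(V) = {1,2,3,4,5}

Answer: {1,2,3,4,5}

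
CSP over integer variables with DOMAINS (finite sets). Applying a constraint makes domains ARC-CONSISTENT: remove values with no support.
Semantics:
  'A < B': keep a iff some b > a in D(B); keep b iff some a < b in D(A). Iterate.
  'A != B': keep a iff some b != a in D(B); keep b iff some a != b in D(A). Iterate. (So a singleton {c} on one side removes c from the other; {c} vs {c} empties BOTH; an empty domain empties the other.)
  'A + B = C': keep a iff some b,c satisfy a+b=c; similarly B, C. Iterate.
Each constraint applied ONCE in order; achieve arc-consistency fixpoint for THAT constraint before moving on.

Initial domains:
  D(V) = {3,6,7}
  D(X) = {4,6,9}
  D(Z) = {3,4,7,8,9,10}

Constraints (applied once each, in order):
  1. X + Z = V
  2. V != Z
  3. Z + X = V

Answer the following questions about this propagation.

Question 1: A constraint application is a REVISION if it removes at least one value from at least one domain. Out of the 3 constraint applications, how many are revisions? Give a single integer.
Answer: 1

Derivation:
Constraint 1 (X + Z = V) on D(X)={4,6,9} D(Z)={3,4,7,8,9,10} D(V)={3,6,7}: X {4,6,9}->{4}; Z {3,4,7,8,9,10}->{3}; V {3,6,7}->{7} => REVISION
Constraint 2 (V != Z) on D(V)={7} D(Z)={3}: no change => not a revision
Constraint 3 (Z + X = V) on D(Z)={3} D(X)={4} D(V)={7}: no change => not a revision
Total revisions = 1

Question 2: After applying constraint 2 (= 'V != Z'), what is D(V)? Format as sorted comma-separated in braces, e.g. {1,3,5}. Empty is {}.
Answer: {7}

Derivation:
Constraint 1 (X + Z = V) on D(X)={4,6,9} D(Z)={3,4,7,8,9,10} D(V)={3,6,7}: X {4,6,9}->{4}; Z {3,4,7,8,9,10}->{3}; V {3,6,7}->{7}
Constraint 2 (V != Z) on D(V)={7} D(Z)={3}: no change
So after constraint 2: D(V) = {7}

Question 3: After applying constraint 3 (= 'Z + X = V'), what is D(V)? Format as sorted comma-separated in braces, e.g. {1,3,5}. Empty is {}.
Constraint 1 (X + Z = V) on D(X)={4,6,9} D(Z)={3,4,7,8,9,10} D(V)={3,6,7}: X {4,6,9}->{4}; Z {3,4,7,8,9,10}->{3}; V {3,6,7}->{7}
Constraint 2 (V != Z) on D(V)={7} D(Z)={3}: no change
Constraint 3 (Z + X = V) on D(Z)={3} D(X)={4} D(V)={7}: no change
So after constraint 3: D(V) = {7}

Answer: {7}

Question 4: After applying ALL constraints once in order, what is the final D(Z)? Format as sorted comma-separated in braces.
Answer: {3}

Derivation:
Constraint 1 (X + Z = V) on D(X)={4,6,9} D(Z)={3,4,7,8,9,10} D(V)={3,6,7}: X {4,6,9}->{4}; Z {3,4,7,8,9,10}->{3}; V {3,6,7}->{7}
Constraint 2 (V != Z) on D(V)={7} D(Z)={3}: no change
Constraint 3 (Z + X = V) on D(Z)={3} D(X)={4} D(V)={7}: no change
So after all 3 constraints: D(Z) = {3}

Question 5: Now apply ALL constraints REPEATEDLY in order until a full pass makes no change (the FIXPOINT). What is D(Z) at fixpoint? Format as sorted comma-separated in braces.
pass 0 (initial): D(Z)={3,4,7,8,9,10}
pass 1: V {3,6,7}->{7}; X {4,6,9}->{4}; Z {3,4,7,8,9,10}->{3}
pass 2: no change
Fixpoint after 2 passes: D(Z) = {3}

Answer: {3}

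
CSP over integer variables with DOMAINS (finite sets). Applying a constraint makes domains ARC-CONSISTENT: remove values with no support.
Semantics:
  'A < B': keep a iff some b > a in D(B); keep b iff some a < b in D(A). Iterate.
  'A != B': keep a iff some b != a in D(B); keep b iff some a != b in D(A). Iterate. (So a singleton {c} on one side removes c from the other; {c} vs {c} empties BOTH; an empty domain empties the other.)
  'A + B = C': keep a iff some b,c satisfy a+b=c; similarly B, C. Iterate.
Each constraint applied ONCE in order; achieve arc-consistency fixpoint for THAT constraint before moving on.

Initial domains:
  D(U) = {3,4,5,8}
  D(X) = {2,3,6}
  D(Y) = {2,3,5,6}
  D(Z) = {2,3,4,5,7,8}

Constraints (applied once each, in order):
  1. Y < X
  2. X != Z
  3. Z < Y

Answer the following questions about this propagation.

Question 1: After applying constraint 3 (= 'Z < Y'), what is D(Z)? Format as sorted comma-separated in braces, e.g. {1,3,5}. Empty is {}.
Answer: {2,3,4}

Derivation:
Constraint 1 (Y < X) on D(Y)={2,3,5,6} D(X)={2,3,6}: Y {2,3,5,6}->{2,3,5}; X {2,3,6}->{3,6}
Constraint 2 (X != Z) on D(X)={3,6} D(Z)={2,3,4,5,7,8}: no change
Constraint 3 (Z < Y) on D(Z)={2,3,4,5,7,8} D(Y)={2,3,5}: Z {2,3,4,5,7,8}->{2,3,4}; Y {2,3,5}->{3,5}
So after constraint 3: D(Z) = {2,3,4}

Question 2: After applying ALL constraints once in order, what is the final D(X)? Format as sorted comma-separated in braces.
Answer: {3,6}

Derivation:
Constraint 1 (Y < X) on D(Y)={2,3,5,6} D(X)={2,3,6}: Y {2,3,5,6}->{2,3,5}; X {2,3,6}->{3,6}
Constraint 2 (X != Z) on D(X)={3,6} D(Z)={2,3,4,5,7,8}: no change
Constraint 3 (Z < Y) on D(Z)={2,3,4,5,7,8} D(Y)={2,3,5}: Z {2,3,4,5,7,8}->{2,3,4}; Y {2,3,5}->{3,5}
So after all 3 constraints: D(X) = {3,6}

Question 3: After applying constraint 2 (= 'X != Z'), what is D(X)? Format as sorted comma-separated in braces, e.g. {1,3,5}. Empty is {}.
Constraint 1 (Y < X) on D(Y)={2,3,5,6} D(X)={2,3,6}: Y {2,3,5,6}->{2,3,5}; X {2,3,6}->{3,6}
Constraint 2 (X != Z) on D(X)={3,6} D(Z)={2,3,4,5,7,8}: no change
So after constraint 2: D(X) = {3,6}

Answer: {3,6}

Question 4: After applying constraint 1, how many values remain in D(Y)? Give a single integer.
Answer: 3

Derivation:
Constraint 1 (Y < X) on D(Y)={2,3,5,6} D(X)={2,3,6}: Y {2,3,5,6}->{2,3,5}; X {2,3,6}->{3,6}
So after constraint 1: D(Y)={2,3,5}, size = 3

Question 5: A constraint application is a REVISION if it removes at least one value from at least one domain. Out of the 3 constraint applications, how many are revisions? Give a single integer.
Constraint 1 (Y < X) on D(Y)={2,3,5,6} D(X)={2,3,6}: Y {2,3,5,6}->{2,3,5}; X {2,3,6}->{3,6} => REVISION
Constraint 2 (X != Z) on D(X)={3,6} D(Z)={2,3,4,5,7,8}: no change => not a revision
Constraint 3 (Z < Y) on D(Z)={2,3,4,5,7,8} D(Y)={2,3,5}: Z {2,3,4,5,7,8}->{2,3,4}; Y {2,3,5}->{3,5} => REVISION
Total revisions = 2

Answer: 2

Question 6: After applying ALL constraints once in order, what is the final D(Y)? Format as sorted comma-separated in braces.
Constraint 1 (Y < X) on D(Y)={2,3,5,6} D(X)={2,3,6}: Y {2,3,5,6}->{2,3,5}; X {2,3,6}->{3,6}
Constraint 2 (X != Z) on D(X)={3,6} D(Z)={2,3,4,5,7,8}: no change
Constraint 3 (Z < Y) on D(Z)={2,3,4,5,7,8} D(Y)={2,3,5}: Z {2,3,4,5,7,8}->{2,3,4}; Y {2,3,5}->{3,5}
So after all 3 constraints: D(Y) = {3,5}

Answer: {3,5}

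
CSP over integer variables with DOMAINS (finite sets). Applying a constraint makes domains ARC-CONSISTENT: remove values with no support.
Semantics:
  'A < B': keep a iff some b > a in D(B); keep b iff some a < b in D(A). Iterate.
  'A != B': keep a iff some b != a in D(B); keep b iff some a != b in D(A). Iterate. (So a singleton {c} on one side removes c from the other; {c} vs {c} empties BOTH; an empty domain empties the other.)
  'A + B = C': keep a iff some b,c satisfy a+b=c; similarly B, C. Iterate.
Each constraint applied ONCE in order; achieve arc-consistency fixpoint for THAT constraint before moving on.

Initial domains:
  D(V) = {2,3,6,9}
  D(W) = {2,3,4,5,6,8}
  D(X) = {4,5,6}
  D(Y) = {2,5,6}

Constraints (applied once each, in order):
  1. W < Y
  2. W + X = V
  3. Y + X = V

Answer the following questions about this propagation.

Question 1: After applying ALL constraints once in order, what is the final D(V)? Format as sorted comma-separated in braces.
Constraint 1 (W < Y) on D(W)={2,3,4,5,6,8} D(Y)={2,5,6}: W {2,3,4,5,6,8}->{2,3,4,5}; Y {2,5,6}->{5,6}
Constraint 2 (W + X = V) on D(W)={2,3,4,5} D(X)={4,5,6} D(V)={2,3,6,9}: V {2,3,6,9}->{6,9}
Constraint 3 (Y + X = V) on D(Y)={5,6} D(X)={4,5,6} D(V)={6,9}: Y {5,6}->{5}; X {4,5,6}->{4}; V {6,9}->{9}
So after all 3 constraints: D(V) = {9}

Answer: {9}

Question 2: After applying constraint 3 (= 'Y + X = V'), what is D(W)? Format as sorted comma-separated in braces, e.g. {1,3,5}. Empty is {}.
Answer: {2,3,4,5}

Derivation:
Constraint 1 (W < Y) on D(W)={2,3,4,5,6,8} D(Y)={2,5,6}: W {2,3,4,5,6,8}->{2,3,4,5}; Y {2,5,6}->{5,6}
Constraint 2 (W + X = V) on D(W)={2,3,4,5} D(X)={4,5,6} D(V)={2,3,6,9}: V {2,3,6,9}->{6,9}
Constraint 3 (Y + X = V) on D(Y)={5,6} D(X)={4,5,6} D(V)={6,9}: Y {5,6}->{5}; X {4,5,6}->{4}; V {6,9}->{9}
So after constraint 3: D(W) = {2,3,4,5}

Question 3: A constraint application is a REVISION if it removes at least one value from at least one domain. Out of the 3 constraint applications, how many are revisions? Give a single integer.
Constraint 1 (W < Y) on D(W)={2,3,4,5,6,8} D(Y)={2,5,6}: W {2,3,4,5,6,8}->{2,3,4,5}; Y {2,5,6}->{5,6} => REVISION
Constraint 2 (W + X = V) on D(W)={2,3,4,5} D(X)={4,5,6} D(V)={2,3,6,9}: V {2,3,6,9}->{6,9} => REVISION
Constraint 3 (Y + X = V) on D(Y)={5,6} D(X)={4,5,6} D(V)={6,9}: Y {5,6}->{5}; X {4,5,6}->{4}; V {6,9}->{9} => REVISION
Total revisions = 3

Answer: 3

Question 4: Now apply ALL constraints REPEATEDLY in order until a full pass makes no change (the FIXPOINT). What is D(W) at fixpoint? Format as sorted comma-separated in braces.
Answer: {}

Derivation:
pass 0 (initial): D(W)={2,3,4,5,6,8}
pass 1: V {2,3,6,9}->{9}; W {2,3,4,5,6,8}->{2,3,4,5}; X {4,5,6}->{4}; Y {2,5,6}->{5}
pass 2: V {9}->{}; W {2,3,4,5}->{}; X {4}->{}; Y {5}->{}
pass 3: no change
Fixpoint after 3 passes: D(W) = {}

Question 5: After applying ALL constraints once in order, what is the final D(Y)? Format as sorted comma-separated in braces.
Constraint 1 (W < Y) on D(W)={2,3,4,5,6,8} D(Y)={2,5,6}: W {2,3,4,5,6,8}->{2,3,4,5}; Y {2,5,6}->{5,6}
Constraint 2 (W + X = V) on D(W)={2,3,4,5} D(X)={4,5,6} D(V)={2,3,6,9}: V {2,3,6,9}->{6,9}
Constraint 3 (Y + X = V) on D(Y)={5,6} D(X)={4,5,6} D(V)={6,9}: Y {5,6}->{5}; X {4,5,6}->{4}; V {6,9}->{9}
So after all 3 constraints: D(Y) = {5}

Answer: {5}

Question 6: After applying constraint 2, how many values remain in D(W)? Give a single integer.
Constraint 1 (W < Y) on D(W)={2,3,4,5,6,8} D(Y)={2,5,6}: W {2,3,4,5,6,8}->{2,3,4,5}; Y {2,5,6}->{5,6}
Constraint 2 (W + X = V) on D(W)={2,3,4,5} D(X)={4,5,6} D(V)={2,3,6,9}: V {2,3,6,9}->{6,9}
So after constraint 2: D(W)={2,3,4,5}, size = 4

Answer: 4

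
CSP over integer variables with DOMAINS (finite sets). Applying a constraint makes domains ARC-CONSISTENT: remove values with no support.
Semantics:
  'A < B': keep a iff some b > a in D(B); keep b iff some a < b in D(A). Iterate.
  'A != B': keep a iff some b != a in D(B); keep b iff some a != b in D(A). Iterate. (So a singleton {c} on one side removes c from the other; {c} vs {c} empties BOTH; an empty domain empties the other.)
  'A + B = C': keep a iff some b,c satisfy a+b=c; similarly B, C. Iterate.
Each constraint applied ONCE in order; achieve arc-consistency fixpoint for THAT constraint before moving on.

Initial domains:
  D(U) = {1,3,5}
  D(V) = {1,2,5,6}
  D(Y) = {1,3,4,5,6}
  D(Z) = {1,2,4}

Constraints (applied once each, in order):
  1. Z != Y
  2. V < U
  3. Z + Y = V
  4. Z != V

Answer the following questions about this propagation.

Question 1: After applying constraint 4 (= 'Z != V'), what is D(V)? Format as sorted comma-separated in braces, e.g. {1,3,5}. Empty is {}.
Answer: {2}

Derivation:
Constraint 1 (Z != Y) on D(Z)={1,2,4} D(Y)={1,3,4,5,6}: no change
Constraint 2 (V < U) on D(V)={1,2,5,6} D(U)={1,3,5}: V {1,2,5,6}->{1,2}; U {1,3,5}->{3,5}
Constraint 3 (Z + Y = V) on D(Z)={1,2,4} D(Y)={1,3,4,5,6} D(V)={1,2}: Z {1,2,4}->{1}; Y {1,3,4,5,6}->{1}; V {1,2}->{2}
Constraint 4 (Z != V) on D(Z)={1} D(V)={2}: no change
So after constraint 4: D(V) = {2}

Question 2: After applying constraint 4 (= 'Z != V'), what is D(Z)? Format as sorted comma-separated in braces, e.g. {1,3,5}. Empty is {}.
Answer: {1}

Derivation:
Constraint 1 (Z != Y) on D(Z)={1,2,4} D(Y)={1,3,4,5,6}: no change
Constraint 2 (V < U) on D(V)={1,2,5,6} D(U)={1,3,5}: V {1,2,5,6}->{1,2}; U {1,3,5}->{3,5}
Constraint 3 (Z + Y = V) on D(Z)={1,2,4} D(Y)={1,3,4,5,6} D(V)={1,2}: Z {1,2,4}->{1}; Y {1,3,4,5,6}->{1}; V {1,2}->{2}
Constraint 4 (Z != V) on D(Z)={1} D(V)={2}: no change
So after constraint 4: D(Z) = {1}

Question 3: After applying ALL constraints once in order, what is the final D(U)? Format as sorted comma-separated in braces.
Constraint 1 (Z != Y) on D(Z)={1,2,4} D(Y)={1,3,4,5,6}: no change
Constraint 2 (V < U) on D(V)={1,2,5,6} D(U)={1,3,5}: V {1,2,5,6}->{1,2}; U {1,3,5}->{3,5}
Constraint 3 (Z + Y = V) on D(Z)={1,2,4} D(Y)={1,3,4,5,6} D(V)={1,2}: Z {1,2,4}->{1}; Y {1,3,4,5,6}->{1}; V {1,2}->{2}
Constraint 4 (Z != V) on D(Z)={1} D(V)={2}: no change
So after all 4 constraints: D(U) = {3,5}

Answer: {3,5}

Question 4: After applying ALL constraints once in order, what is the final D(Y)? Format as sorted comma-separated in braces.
Constraint 1 (Z != Y) on D(Z)={1,2,4} D(Y)={1,3,4,5,6}: no change
Constraint 2 (V < U) on D(V)={1,2,5,6} D(U)={1,3,5}: V {1,2,5,6}->{1,2}; U {1,3,5}->{3,5}
Constraint 3 (Z + Y = V) on D(Z)={1,2,4} D(Y)={1,3,4,5,6} D(V)={1,2}: Z {1,2,4}->{1}; Y {1,3,4,5,6}->{1}; V {1,2}->{2}
Constraint 4 (Z != V) on D(Z)={1} D(V)={2}: no change
So after all 4 constraints: D(Y) = {1}

Answer: {1}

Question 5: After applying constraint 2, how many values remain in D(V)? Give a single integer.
Constraint 1 (Z != Y) on D(Z)={1,2,4} D(Y)={1,3,4,5,6}: no change
Constraint 2 (V < U) on D(V)={1,2,5,6} D(U)={1,3,5}: V {1,2,5,6}->{1,2}; U {1,3,5}->{3,5}
So after constraint 2: D(V)={1,2}, size = 2

Answer: 2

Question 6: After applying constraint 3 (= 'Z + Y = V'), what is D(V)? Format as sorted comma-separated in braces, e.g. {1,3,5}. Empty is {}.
Answer: {2}

Derivation:
Constraint 1 (Z != Y) on D(Z)={1,2,4} D(Y)={1,3,4,5,6}: no change
Constraint 2 (V < U) on D(V)={1,2,5,6} D(U)={1,3,5}: V {1,2,5,6}->{1,2}; U {1,3,5}->{3,5}
Constraint 3 (Z + Y = V) on D(Z)={1,2,4} D(Y)={1,3,4,5,6} D(V)={1,2}: Z {1,2,4}->{1}; Y {1,3,4,5,6}->{1}; V {1,2}->{2}
So after constraint 3: D(V) = {2}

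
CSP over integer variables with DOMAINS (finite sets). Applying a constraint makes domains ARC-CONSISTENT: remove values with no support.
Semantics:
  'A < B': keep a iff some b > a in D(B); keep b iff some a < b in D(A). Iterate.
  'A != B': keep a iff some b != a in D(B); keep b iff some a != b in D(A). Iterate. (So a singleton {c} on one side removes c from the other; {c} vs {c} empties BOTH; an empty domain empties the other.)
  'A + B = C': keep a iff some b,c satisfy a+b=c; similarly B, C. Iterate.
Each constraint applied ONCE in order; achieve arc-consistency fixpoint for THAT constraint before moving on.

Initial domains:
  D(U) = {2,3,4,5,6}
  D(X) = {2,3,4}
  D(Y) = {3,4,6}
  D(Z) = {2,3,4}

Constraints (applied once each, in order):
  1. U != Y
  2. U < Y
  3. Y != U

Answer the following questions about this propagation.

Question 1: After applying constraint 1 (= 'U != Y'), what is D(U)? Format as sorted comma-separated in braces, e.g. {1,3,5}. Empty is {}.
Constraint 1 (U != Y) on D(U)={2,3,4,5,6} D(Y)={3,4,6}: no change
So after constraint 1: D(U) = {2,3,4,5,6}

Answer: {2,3,4,5,6}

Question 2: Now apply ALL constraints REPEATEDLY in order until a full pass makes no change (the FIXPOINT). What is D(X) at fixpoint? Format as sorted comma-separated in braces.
pass 0 (initial): D(X)={2,3,4}
pass 1: U {2,3,4,5,6}->{2,3,4,5}
pass 2: no change
Fixpoint after 2 passes: D(X) = {2,3,4}

Answer: {2,3,4}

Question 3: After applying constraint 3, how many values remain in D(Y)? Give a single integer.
Constraint 1 (U != Y) on D(U)={2,3,4,5,6} D(Y)={3,4,6}: no change
Constraint 2 (U < Y) on D(U)={2,3,4,5,6} D(Y)={3,4,6}: U {2,3,4,5,6}->{2,3,4,5}
Constraint 3 (Y != U) on D(Y)={3,4,6} D(U)={2,3,4,5}: no change
So after constraint 3: D(Y)={3,4,6}, size = 3

Answer: 3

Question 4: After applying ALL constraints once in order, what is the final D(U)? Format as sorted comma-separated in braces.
Answer: {2,3,4,5}

Derivation:
Constraint 1 (U != Y) on D(U)={2,3,4,5,6} D(Y)={3,4,6}: no change
Constraint 2 (U < Y) on D(U)={2,3,4,5,6} D(Y)={3,4,6}: U {2,3,4,5,6}->{2,3,4,5}
Constraint 3 (Y != U) on D(Y)={3,4,6} D(U)={2,3,4,5}: no change
So after all 3 constraints: D(U) = {2,3,4,5}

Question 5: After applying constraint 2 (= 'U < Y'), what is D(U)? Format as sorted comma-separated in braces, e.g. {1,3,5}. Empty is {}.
Constraint 1 (U != Y) on D(U)={2,3,4,5,6} D(Y)={3,4,6}: no change
Constraint 2 (U < Y) on D(U)={2,3,4,5,6} D(Y)={3,4,6}: U {2,3,4,5,6}->{2,3,4,5}
So after constraint 2: D(U) = {2,3,4,5}

Answer: {2,3,4,5}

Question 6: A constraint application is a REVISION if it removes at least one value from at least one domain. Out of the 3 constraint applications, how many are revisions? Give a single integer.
Answer: 1

Derivation:
Constraint 1 (U != Y) on D(U)={2,3,4,5,6} D(Y)={3,4,6}: no change => not a revision
Constraint 2 (U < Y) on D(U)={2,3,4,5,6} D(Y)={3,4,6}: U {2,3,4,5,6}->{2,3,4,5} => REVISION
Constraint 3 (Y != U) on D(Y)={3,4,6} D(U)={2,3,4,5}: no change => not a revision
Total revisions = 1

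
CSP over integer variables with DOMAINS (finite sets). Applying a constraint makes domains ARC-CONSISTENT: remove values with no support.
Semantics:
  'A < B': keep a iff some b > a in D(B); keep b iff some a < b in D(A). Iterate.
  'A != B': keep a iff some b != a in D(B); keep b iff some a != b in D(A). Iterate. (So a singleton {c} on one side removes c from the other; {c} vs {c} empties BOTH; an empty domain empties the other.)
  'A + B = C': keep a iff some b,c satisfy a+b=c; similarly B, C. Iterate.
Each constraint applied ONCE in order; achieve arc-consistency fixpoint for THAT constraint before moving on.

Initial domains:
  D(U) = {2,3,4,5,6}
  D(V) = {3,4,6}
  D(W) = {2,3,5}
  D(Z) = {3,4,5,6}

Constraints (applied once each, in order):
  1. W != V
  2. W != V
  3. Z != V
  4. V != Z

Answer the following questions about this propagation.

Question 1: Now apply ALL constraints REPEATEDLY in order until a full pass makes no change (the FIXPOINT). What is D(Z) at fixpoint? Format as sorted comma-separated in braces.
pass 0 (initial): D(Z)={3,4,5,6}
pass 1: no change
Fixpoint after 1 passes: D(Z) = {3,4,5,6}

Answer: {3,4,5,6}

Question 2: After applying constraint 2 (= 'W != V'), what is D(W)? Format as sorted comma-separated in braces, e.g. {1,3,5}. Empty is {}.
Constraint 1 (W != V) on D(W)={2,3,5} D(V)={3,4,6}: no change
Constraint 2 (W != V) on D(W)={2,3,5} D(V)={3,4,6}: no change
So after constraint 2: D(W) = {2,3,5}

Answer: {2,3,5}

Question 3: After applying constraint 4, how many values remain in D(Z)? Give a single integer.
Constraint 1 (W != V) on D(W)={2,3,5} D(V)={3,4,6}: no change
Constraint 2 (W != V) on D(W)={2,3,5} D(V)={3,4,6}: no change
Constraint 3 (Z != V) on D(Z)={3,4,5,6} D(V)={3,4,6}: no change
Constraint 4 (V != Z) on D(V)={3,4,6} D(Z)={3,4,5,6}: no change
So after constraint 4: D(Z)={3,4,5,6}, size = 4

Answer: 4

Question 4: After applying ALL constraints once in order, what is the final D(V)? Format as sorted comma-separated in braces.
Constraint 1 (W != V) on D(W)={2,3,5} D(V)={3,4,6}: no change
Constraint 2 (W != V) on D(W)={2,3,5} D(V)={3,4,6}: no change
Constraint 3 (Z != V) on D(Z)={3,4,5,6} D(V)={3,4,6}: no change
Constraint 4 (V != Z) on D(V)={3,4,6} D(Z)={3,4,5,6}: no change
So after all 4 constraints: D(V) = {3,4,6}

Answer: {3,4,6}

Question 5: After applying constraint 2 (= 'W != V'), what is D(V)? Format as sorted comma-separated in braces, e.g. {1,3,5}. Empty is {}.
Constraint 1 (W != V) on D(W)={2,3,5} D(V)={3,4,6}: no change
Constraint 2 (W != V) on D(W)={2,3,5} D(V)={3,4,6}: no change
So after constraint 2: D(V) = {3,4,6}

Answer: {3,4,6}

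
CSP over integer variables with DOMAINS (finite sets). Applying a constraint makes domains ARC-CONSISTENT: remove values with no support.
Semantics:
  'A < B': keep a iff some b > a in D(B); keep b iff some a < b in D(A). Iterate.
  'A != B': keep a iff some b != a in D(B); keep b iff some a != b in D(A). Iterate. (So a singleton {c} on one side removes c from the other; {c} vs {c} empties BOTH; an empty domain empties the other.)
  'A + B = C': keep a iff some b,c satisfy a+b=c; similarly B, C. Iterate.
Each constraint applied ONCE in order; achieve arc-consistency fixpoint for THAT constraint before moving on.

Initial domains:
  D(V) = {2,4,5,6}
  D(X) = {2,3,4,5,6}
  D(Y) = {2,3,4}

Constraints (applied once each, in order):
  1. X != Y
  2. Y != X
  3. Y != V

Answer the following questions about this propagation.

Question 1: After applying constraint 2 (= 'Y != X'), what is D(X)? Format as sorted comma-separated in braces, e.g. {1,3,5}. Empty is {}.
Constraint 1 (X != Y) on D(X)={2,3,4,5,6} D(Y)={2,3,4}: no change
Constraint 2 (Y != X) on D(Y)={2,3,4} D(X)={2,3,4,5,6}: no change
So after constraint 2: D(X) = {2,3,4,5,6}

Answer: {2,3,4,5,6}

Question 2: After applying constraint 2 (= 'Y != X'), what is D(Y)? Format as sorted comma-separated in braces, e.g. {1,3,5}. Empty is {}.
Constraint 1 (X != Y) on D(X)={2,3,4,5,6} D(Y)={2,3,4}: no change
Constraint 2 (Y != X) on D(Y)={2,3,4} D(X)={2,3,4,5,6}: no change
So after constraint 2: D(Y) = {2,3,4}

Answer: {2,3,4}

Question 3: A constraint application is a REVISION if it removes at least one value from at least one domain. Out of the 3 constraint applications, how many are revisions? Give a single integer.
Constraint 1 (X != Y) on D(X)={2,3,4,5,6} D(Y)={2,3,4}: no change => not a revision
Constraint 2 (Y != X) on D(Y)={2,3,4} D(X)={2,3,4,5,6}: no change => not a revision
Constraint 3 (Y != V) on D(Y)={2,3,4} D(V)={2,4,5,6}: no change => not a revision
Total revisions = 0

Answer: 0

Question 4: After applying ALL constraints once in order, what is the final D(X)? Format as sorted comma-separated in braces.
Constraint 1 (X != Y) on D(X)={2,3,4,5,6} D(Y)={2,3,4}: no change
Constraint 2 (Y != X) on D(Y)={2,3,4} D(X)={2,3,4,5,6}: no change
Constraint 3 (Y != V) on D(Y)={2,3,4} D(V)={2,4,5,6}: no change
So after all 3 constraints: D(X) = {2,3,4,5,6}

Answer: {2,3,4,5,6}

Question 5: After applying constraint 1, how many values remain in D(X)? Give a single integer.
Constraint 1 (X != Y) on D(X)={2,3,4,5,6} D(Y)={2,3,4}: no change
So after constraint 1: D(X)={2,3,4,5,6}, size = 5

Answer: 5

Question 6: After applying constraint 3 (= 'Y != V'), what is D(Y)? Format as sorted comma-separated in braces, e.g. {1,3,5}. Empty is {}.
Constraint 1 (X != Y) on D(X)={2,3,4,5,6} D(Y)={2,3,4}: no change
Constraint 2 (Y != X) on D(Y)={2,3,4} D(X)={2,3,4,5,6}: no change
Constraint 3 (Y != V) on D(Y)={2,3,4} D(V)={2,4,5,6}: no change
So after constraint 3: D(Y) = {2,3,4}

Answer: {2,3,4}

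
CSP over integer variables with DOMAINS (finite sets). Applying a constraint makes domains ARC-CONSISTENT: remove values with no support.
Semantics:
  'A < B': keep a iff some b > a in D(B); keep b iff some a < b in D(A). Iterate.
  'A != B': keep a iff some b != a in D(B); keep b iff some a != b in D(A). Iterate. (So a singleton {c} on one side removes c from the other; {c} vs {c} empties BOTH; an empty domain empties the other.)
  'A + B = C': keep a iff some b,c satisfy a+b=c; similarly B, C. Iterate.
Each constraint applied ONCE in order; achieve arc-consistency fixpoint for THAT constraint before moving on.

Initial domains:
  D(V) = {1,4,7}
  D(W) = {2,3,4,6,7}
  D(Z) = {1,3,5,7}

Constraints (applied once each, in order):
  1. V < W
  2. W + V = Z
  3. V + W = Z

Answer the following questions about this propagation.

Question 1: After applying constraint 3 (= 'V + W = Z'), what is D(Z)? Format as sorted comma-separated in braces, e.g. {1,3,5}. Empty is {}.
Constraint 1 (V < W) on D(V)={1,4,7} D(W)={2,3,4,6,7}: V {1,4,7}->{1,4}
Constraint 2 (W + V = Z) on D(W)={2,3,4,6,7} D(V)={1,4} D(Z)={1,3,5,7}: W {2,3,4,6,7}->{2,3,4,6}; Z {1,3,5,7}->{3,5,7}
Constraint 3 (V + W = Z) on D(V)={1,4} D(W)={2,3,4,6} D(Z)={3,5,7}: no change
So after constraint 3: D(Z) = {3,5,7}

Answer: {3,5,7}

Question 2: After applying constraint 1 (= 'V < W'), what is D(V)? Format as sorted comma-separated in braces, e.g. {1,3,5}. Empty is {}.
Answer: {1,4}

Derivation:
Constraint 1 (V < W) on D(V)={1,4,7} D(W)={2,3,4,6,7}: V {1,4,7}->{1,4}
So after constraint 1: D(V) = {1,4}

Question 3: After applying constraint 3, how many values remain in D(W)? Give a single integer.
Answer: 4

Derivation:
Constraint 1 (V < W) on D(V)={1,4,7} D(W)={2,3,4,6,7}: V {1,4,7}->{1,4}
Constraint 2 (W + V = Z) on D(W)={2,3,4,6,7} D(V)={1,4} D(Z)={1,3,5,7}: W {2,3,4,6,7}->{2,3,4,6}; Z {1,3,5,7}->{3,5,7}
Constraint 3 (V + W = Z) on D(V)={1,4} D(W)={2,3,4,6} D(Z)={3,5,7}: no change
So after constraint 3: D(W)={2,3,4,6}, size = 4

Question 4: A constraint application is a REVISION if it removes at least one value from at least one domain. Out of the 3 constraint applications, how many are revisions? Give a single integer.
Constraint 1 (V < W) on D(V)={1,4,7} D(W)={2,3,4,6,7}: V {1,4,7}->{1,4} => REVISION
Constraint 2 (W + V = Z) on D(W)={2,3,4,6,7} D(V)={1,4} D(Z)={1,3,5,7}: W {2,3,4,6,7}->{2,3,4,6}; Z {1,3,5,7}->{3,5,7} => REVISION
Constraint 3 (V + W = Z) on D(V)={1,4} D(W)={2,3,4,6} D(Z)={3,5,7}: no change => not a revision
Total revisions = 2

Answer: 2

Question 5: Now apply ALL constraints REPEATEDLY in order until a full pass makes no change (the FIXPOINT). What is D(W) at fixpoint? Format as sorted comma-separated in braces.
Answer: {2,3,4,6}

Derivation:
pass 0 (initial): D(W)={2,3,4,6,7}
pass 1: V {1,4,7}->{1,4}; W {2,3,4,6,7}->{2,3,4,6}; Z {1,3,5,7}->{3,5,7}
pass 2: no change
Fixpoint after 2 passes: D(W) = {2,3,4,6}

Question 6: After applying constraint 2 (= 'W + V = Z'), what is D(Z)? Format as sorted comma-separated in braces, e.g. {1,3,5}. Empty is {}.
Constraint 1 (V < W) on D(V)={1,4,7} D(W)={2,3,4,6,7}: V {1,4,7}->{1,4}
Constraint 2 (W + V = Z) on D(W)={2,3,4,6,7} D(V)={1,4} D(Z)={1,3,5,7}: W {2,3,4,6,7}->{2,3,4,6}; Z {1,3,5,7}->{3,5,7}
So after constraint 2: D(Z) = {3,5,7}

Answer: {3,5,7}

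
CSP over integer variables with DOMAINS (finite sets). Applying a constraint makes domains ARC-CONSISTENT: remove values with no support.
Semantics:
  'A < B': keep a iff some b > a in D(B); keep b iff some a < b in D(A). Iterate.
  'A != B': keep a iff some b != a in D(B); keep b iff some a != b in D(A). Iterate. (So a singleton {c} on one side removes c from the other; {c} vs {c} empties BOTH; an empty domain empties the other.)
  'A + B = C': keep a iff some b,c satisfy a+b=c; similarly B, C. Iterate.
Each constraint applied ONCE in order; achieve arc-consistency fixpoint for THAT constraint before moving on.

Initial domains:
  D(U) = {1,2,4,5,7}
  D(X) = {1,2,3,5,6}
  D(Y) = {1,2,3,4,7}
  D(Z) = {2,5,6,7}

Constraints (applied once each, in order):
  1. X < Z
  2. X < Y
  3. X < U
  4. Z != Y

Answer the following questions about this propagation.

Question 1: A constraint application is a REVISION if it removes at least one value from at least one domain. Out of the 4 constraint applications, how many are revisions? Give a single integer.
Answer: 2

Derivation:
Constraint 1 (X < Z) on D(X)={1,2,3,5,6} D(Z)={2,5,6,7}: no change => not a revision
Constraint 2 (X < Y) on D(X)={1,2,3,5,6} D(Y)={1,2,3,4,7}: Y {1,2,3,4,7}->{2,3,4,7} => REVISION
Constraint 3 (X < U) on D(X)={1,2,3,5,6} D(U)={1,2,4,5,7}: U {1,2,4,5,7}->{2,4,5,7} => REVISION
Constraint 4 (Z != Y) on D(Z)={2,5,6,7} D(Y)={2,3,4,7}: no change => not a revision
Total revisions = 2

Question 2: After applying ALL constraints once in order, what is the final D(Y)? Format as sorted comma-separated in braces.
Answer: {2,3,4,7}

Derivation:
Constraint 1 (X < Z) on D(X)={1,2,3,5,6} D(Z)={2,5,6,7}: no change
Constraint 2 (X < Y) on D(X)={1,2,3,5,6} D(Y)={1,2,3,4,7}: Y {1,2,3,4,7}->{2,3,4,7}
Constraint 3 (X < U) on D(X)={1,2,3,5,6} D(U)={1,2,4,5,7}: U {1,2,4,5,7}->{2,4,5,7}
Constraint 4 (Z != Y) on D(Z)={2,5,6,7} D(Y)={2,3,4,7}: no change
So after all 4 constraints: D(Y) = {2,3,4,7}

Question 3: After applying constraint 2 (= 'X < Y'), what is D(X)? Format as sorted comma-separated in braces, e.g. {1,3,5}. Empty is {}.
Constraint 1 (X < Z) on D(X)={1,2,3,5,6} D(Z)={2,5,6,7}: no change
Constraint 2 (X < Y) on D(X)={1,2,3,5,6} D(Y)={1,2,3,4,7}: Y {1,2,3,4,7}->{2,3,4,7}
So after constraint 2: D(X) = {1,2,3,5,6}

Answer: {1,2,3,5,6}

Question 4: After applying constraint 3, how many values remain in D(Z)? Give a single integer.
Constraint 1 (X < Z) on D(X)={1,2,3,5,6} D(Z)={2,5,6,7}: no change
Constraint 2 (X < Y) on D(X)={1,2,3,5,6} D(Y)={1,2,3,4,7}: Y {1,2,3,4,7}->{2,3,4,7}
Constraint 3 (X < U) on D(X)={1,2,3,5,6} D(U)={1,2,4,5,7}: U {1,2,4,5,7}->{2,4,5,7}
So after constraint 3: D(Z)={2,5,6,7}, size = 4

Answer: 4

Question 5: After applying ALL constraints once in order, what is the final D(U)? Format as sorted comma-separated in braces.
Answer: {2,4,5,7}

Derivation:
Constraint 1 (X < Z) on D(X)={1,2,3,5,6} D(Z)={2,5,6,7}: no change
Constraint 2 (X < Y) on D(X)={1,2,3,5,6} D(Y)={1,2,3,4,7}: Y {1,2,3,4,7}->{2,3,4,7}
Constraint 3 (X < U) on D(X)={1,2,3,5,6} D(U)={1,2,4,5,7}: U {1,2,4,5,7}->{2,4,5,7}
Constraint 4 (Z != Y) on D(Z)={2,5,6,7} D(Y)={2,3,4,7}: no change
So after all 4 constraints: D(U) = {2,4,5,7}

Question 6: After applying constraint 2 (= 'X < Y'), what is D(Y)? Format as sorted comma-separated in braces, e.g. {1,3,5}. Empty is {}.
Answer: {2,3,4,7}

Derivation:
Constraint 1 (X < Z) on D(X)={1,2,3,5,6} D(Z)={2,5,6,7}: no change
Constraint 2 (X < Y) on D(X)={1,2,3,5,6} D(Y)={1,2,3,4,7}: Y {1,2,3,4,7}->{2,3,4,7}
So after constraint 2: D(Y) = {2,3,4,7}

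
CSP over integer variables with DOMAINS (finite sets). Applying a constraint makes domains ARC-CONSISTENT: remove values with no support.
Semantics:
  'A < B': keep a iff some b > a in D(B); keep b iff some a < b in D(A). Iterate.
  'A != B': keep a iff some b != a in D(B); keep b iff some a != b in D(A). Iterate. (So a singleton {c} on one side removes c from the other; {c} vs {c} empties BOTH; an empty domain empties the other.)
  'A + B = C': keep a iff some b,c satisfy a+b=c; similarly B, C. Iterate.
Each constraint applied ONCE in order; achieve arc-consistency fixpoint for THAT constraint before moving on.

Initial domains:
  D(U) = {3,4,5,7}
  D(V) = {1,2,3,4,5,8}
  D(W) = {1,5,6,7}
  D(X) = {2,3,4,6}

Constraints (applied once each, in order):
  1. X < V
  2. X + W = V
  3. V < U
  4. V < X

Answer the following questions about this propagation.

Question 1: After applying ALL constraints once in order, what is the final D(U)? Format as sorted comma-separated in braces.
Answer: {4,5,7}

Derivation:
Constraint 1 (X < V) on D(X)={2,3,4,6} D(V)={1,2,3,4,5,8}: V {1,2,3,4,5,8}->{3,4,5,8}
Constraint 2 (X + W = V) on D(X)={2,3,4,6} D(W)={1,5,6,7} D(V)={3,4,5,8}: X {2,3,4,6}->{2,3,4}; W {1,5,6,7}->{1,5,6}
Constraint 3 (V < U) on D(V)={3,4,5,8} D(U)={3,4,5,7}: V {3,4,5,8}->{3,4,5}; U {3,4,5,7}->{4,5,7}
Constraint 4 (V < X) on D(V)={3,4,5} D(X)={2,3,4}: V {3,4,5}->{3}; X {2,3,4}->{4}
So after all 4 constraints: D(U) = {4,5,7}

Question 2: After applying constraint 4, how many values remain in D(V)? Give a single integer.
Constraint 1 (X < V) on D(X)={2,3,4,6} D(V)={1,2,3,4,5,8}: V {1,2,3,4,5,8}->{3,4,5,8}
Constraint 2 (X + W = V) on D(X)={2,3,4,6} D(W)={1,5,6,7} D(V)={3,4,5,8}: X {2,3,4,6}->{2,3,4}; W {1,5,6,7}->{1,5,6}
Constraint 3 (V < U) on D(V)={3,4,5,8} D(U)={3,4,5,7}: V {3,4,5,8}->{3,4,5}; U {3,4,5,7}->{4,5,7}
Constraint 4 (V < X) on D(V)={3,4,5} D(X)={2,3,4}: V {3,4,5}->{3}; X {2,3,4}->{4}
So after constraint 4: D(V)={3}, size = 1

Answer: 1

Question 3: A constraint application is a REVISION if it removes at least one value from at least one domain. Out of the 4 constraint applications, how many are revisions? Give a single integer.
Constraint 1 (X < V) on D(X)={2,3,4,6} D(V)={1,2,3,4,5,8}: V {1,2,3,4,5,8}->{3,4,5,8} => REVISION
Constraint 2 (X + W = V) on D(X)={2,3,4,6} D(W)={1,5,6,7} D(V)={3,4,5,8}: X {2,3,4,6}->{2,3,4}; W {1,5,6,7}->{1,5,6} => REVISION
Constraint 3 (V < U) on D(V)={3,4,5,8} D(U)={3,4,5,7}: V {3,4,5,8}->{3,4,5}; U {3,4,5,7}->{4,5,7} => REVISION
Constraint 4 (V < X) on D(V)={3,4,5} D(X)={2,3,4}: V {3,4,5}->{3}; X {2,3,4}->{4} => REVISION
Total revisions = 4

Answer: 4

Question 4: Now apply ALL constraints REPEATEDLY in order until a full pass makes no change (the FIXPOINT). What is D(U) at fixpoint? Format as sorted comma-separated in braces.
Answer: {}

Derivation:
pass 0 (initial): D(U)={3,4,5,7}
pass 1: U {3,4,5,7}->{4,5,7}; V {1,2,3,4,5,8}->{3}; W {1,5,6,7}->{1,5,6}; X {2,3,4,6}->{4}
pass 2: U {4,5,7}->{}; V {3}->{}; W {1,5,6}->{}; X {4}->{}
pass 3: no change
Fixpoint after 3 passes: D(U) = {}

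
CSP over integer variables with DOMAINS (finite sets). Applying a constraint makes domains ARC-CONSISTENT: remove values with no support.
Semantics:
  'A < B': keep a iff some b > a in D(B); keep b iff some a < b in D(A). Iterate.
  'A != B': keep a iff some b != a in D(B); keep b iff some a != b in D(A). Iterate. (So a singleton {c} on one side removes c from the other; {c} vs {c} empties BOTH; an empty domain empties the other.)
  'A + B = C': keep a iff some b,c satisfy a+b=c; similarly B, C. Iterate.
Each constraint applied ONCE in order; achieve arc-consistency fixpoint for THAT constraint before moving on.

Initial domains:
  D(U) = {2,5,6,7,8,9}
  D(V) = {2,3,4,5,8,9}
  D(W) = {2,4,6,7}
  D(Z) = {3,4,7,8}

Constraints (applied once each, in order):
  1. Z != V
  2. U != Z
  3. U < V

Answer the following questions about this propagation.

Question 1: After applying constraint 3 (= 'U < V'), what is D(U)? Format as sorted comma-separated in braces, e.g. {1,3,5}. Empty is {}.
Constraint 1 (Z != V) on D(Z)={3,4,7,8} D(V)={2,3,4,5,8,9}: no change
Constraint 2 (U != Z) on D(U)={2,5,6,7,8,9} D(Z)={3,4,7,8}: no change
Constraint 3 (U < V) on D(U)={2,5,6,7,8,9} D(V)={2,3,4,5,8,9}: U {2,5,6,7,8,9}->{2,5,6,7,8}; V {2,3,4,5,8,9}->{3,4,5,8,9}
So after constraint 3: D(U) = {2,5,6,7,8}

Answer: {2,5,6,7,8}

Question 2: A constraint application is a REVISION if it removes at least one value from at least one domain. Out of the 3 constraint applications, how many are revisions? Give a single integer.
Answer: 1

Derivation:
Constraint 1 (Z != V) on D(Z)={3,4,7,8} D(V)={2,3,4,5,8,9}: no change => not a revision
Constraint 2 (U != Z) on D(U)={2,5,6,7,8,9} D(Z)={3,4,7,8}: no change => not a revision
Constraint 3 (U < V) on D(U)={2,5,6,7,8,9} D(V)={2,3,4,5,8,9}: U {2,5,6,7,8,9}->{2,5,6,7,8}; V {2,3,4,5,8,9}->{3,4,5,8,9} => REVISION
Total revisions = 1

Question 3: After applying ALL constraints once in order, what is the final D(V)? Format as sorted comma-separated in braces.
Answer: {3,4,5,8,9}

Derivation:
Constraint 1 (Z != V) on D(Z)={3,4,7,8} D(V)={2,3,4,5,8,9}: no change
Constraint 2 (U != Z) on D(U)={2,5,6,7,8,9} D(Z)={3,4,7,8}: no change
Constraint 3 (U < V) on D(U)={2,5,6,7,8,9} D(V)={2,3,4,5,8,9}: U {2,5,6,7,8,9}->{2,5,6,7,8}; V {2,3,4,5,8,9}->{3,4,5,8,9}
So after all 3 constraints: D(V) = {3,4,5,8,9}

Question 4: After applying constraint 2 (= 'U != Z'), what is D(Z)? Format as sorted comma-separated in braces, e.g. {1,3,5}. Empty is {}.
Constraint 1 (Z != V) on D(Z)={3,4,7,8} D(V)={2,3,4,5,8,9}: no change
Constraint 2 (U != Z) on D(U)={2,5,6,7,8,9} D(Z)={3,4,7,8}: no change
So after constraint 2: D(Z) = {3,4,7,8}

Answer: {3,4,7,8}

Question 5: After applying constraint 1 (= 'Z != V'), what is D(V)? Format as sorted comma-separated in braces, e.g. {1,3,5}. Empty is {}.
Constraint 1 (Z != V) on D(Z)={3,4,7,8} D(V)={2,3,4,5,8,9}: no change
So after constraint 1: D(V) = {2,3,4,5,8,9}

Answer: {2,3,4,5,8,9}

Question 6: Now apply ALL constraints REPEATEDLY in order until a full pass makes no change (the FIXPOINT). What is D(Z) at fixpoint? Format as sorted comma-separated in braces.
pass 0 (initial): D(Z)={3,4,7,8}
pass 1: U {2,5,6,7,8,9}->{2,5,6,7,8}; V {2,3,4,5,8,9}->{3,4,5,8,9}
pass 2: no change
Fixpoint after 2 passes: D(Z) = {3,4,7,8}

Answer: {3,4,7,8}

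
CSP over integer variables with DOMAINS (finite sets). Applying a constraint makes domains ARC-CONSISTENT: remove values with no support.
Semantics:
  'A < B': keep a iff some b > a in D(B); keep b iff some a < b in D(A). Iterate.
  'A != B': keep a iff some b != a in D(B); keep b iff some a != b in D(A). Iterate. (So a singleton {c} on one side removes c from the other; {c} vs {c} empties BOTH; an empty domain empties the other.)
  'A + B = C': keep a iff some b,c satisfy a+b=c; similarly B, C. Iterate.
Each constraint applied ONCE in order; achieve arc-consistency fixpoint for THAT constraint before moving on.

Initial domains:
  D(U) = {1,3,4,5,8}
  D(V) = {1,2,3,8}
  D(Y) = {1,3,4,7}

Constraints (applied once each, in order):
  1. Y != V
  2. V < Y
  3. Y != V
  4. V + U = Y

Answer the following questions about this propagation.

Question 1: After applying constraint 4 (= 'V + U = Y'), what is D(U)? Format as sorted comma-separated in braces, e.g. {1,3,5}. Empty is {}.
Constraint 1 (Y != V) on D(Y)={1,3,4,7} D(V)={1,2,3,8}: no change
Constraint 2 (V < Y) on D(V)={1,2,3,8} D(Y)={1,3,4,7}: V {1,2,3,8}->{1,2,3}; Y {1,3,4,7}->{3,4,7}
Constraint 3 (Y != V) on D(Y)={3,4,7} D(V)={1,2,3}: no change
Constraint 4 (V + U = Y) on D(V)={1,2,3} D(U)={1,3,4,5,8} D(Y)={3,4,7}: U {1,3,4,5,8}->{1,3,4,5}
So after constraint 4: D(U) = {1,3,4,5}

Answer: {1,3,4,5}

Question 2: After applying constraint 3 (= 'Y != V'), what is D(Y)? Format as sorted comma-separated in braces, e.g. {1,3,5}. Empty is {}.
Constraint 1 (Y != V) on D(Y)={1,3,4,7} D(V)={1,2,3,8}: no change
Constraint 2 (V < Y) on D(V)={1,2,3,8} D(Y)={1,3,4,7}: V {1,2,3,8}->{1,2,3}; Y {1,3,4,7}->{3,4,7}
Constraint 3 (Y != V) on D(Y)={3,4,7} D(V)={1,2,3}: no change
So after constraint 3: D(Y) = {3,4,7}

Answer: {3,4,7}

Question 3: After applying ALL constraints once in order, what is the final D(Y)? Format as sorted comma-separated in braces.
Answer: {3,4,7}

Derivation:
Constraint 1 (Y != V) on D(Y)={1,3,4,7} D(V)={1,2,3,8}: no change
Constraint 2 (V < Y) on D(V)={1,2,3,8} D(Y)={1,3,4,7}: V {1,2,3,8}->{1,2,3}; Y {1,3,4,7}->{3,4,7}
Constraint 3 (Y != V) on D(Y)={3,4,7} D(V)={1,2,3}: no change
Constraint 4 (V + U = Y) on D(V)={1,2,3} D(U)={1,3,4,5,8} D(Y)={3,4,7}: U {1,3,4,5,8}->{1,3,4,5}
So after all 4 constraints: D(Y) = {3,4,7}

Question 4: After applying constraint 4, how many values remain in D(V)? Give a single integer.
Constraint 1 (Y != V) on D(Y)={1,3,4,7} D(V)={1,2,3,8}: no change
Constraint 2 (V < Y) on D(V)={1,2,3,8} D(Y)={1,3,4,7}: V {1,2,3,8}->{1,2,3}; Y {1,3,4,7}->{3,4,7}
Constraint 3 (Y != V) on D(Y)={3,4,7} D(V)={1,2,3}: no change
Constraint 4 (V + U = Y) on D(V)={1,2,3} D(U)={1,3,4,5,8} D(Y)={3,4,7}: U {1,3,4,5,8}->{1,3,4,5}
So after constraint 4: D(V)={1,2,3}, size = 3

Answer: 3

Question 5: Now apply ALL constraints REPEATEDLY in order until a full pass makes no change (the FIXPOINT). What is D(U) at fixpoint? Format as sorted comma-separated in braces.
Answer: {1,3,4,5}

Derivation:
pass 0 (initial): D(U)={1,3,4,5,8}
pass 1: U {1,3,4,5,8}->{1,3,4,5}; V {1,2,3,8}->{1,2,3}; Y {1,3,4,7}->{3,4,7}
pass 2: no change
Fixpoint after 2 passes: D(U) = {1,3,4,5}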